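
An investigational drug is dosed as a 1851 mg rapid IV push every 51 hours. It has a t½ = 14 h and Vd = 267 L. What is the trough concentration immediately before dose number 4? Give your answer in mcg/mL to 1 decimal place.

0.6 mcg/mL

f = (1/2)^(τ/t½) = (1/2)^(51/14) ≈ 0.0801.
C₀ = D/Vd = 1851/267 ≈ 6.933 mcg/mL.
Before the 4th dose, 3 doses have been given. Superposition: Cmin = C₀·(f + f² + … + f^3).
≈ 6.933 × (0.0801 + 0.0064 + 0.0005) ≈ 6.933 × 0.0870 ≈ 0.603 mcg/mL.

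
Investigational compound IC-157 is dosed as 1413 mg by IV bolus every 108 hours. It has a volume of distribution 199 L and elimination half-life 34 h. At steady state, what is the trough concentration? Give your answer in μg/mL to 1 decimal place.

0.9 μg/mL

k = ln2/t½ = ln2/34 ≈ 0.020387 h⁻¹; fraction remaining f = e^(−kτ) = e^(−0.020387×108) ≈ 0.1106.
Single-dose peak C₀ = D/Vd = 1413/199 ≈ 7.101 μg/mL.
Steady-state trough Cmin,ss = C₀·f/(1−f) ≈ 7.101 × 0.1106/0.8894 ≈ 0.883 μg/mL.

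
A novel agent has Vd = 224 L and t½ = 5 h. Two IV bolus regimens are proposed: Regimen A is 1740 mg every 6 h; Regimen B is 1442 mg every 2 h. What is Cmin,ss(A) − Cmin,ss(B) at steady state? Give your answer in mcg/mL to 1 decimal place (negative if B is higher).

Regimen A: f = (1/2)^(6/5) ≈ 0.4353; Cmin,ss = (1740/224)·f/(1−f) ≈ 5.988 mcg/mL.
Regimen B: f = (1/2)^(2/5) ≈ 0.7579; Cmin,ss = (1442/224)·f/(1−f) ≈ 20.153 mcg/mL.
Difference ≈ 5.988 − 20.153 ≈ -14.165 mcg/mL.

-14.2 mcg/mL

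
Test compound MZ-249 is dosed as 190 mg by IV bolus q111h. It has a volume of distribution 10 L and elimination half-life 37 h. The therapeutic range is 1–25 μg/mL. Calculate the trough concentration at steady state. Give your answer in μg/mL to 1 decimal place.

2.7 μg/mL

τ = 111 h = 3 half-lives, so f = (1/2)^3 = 0.125.
Accumulation ratio R = 1/(1 − f) = 1/0.875 = 8/7.
Single-dose peak C₀ = D/Vd = 190/10 = 19 μg/mL.
Steady-state peak Cmax,ss = C₀·R = 19 × 8/7 ≈ 21.714 μg/mL.
Steady-state trough Cmin,ss = Cmax,ss·f ≈ 21.714 × 0.125 ≈ 2.714 μg/mL.
Trough 2.7 μg/mL vs MEC 1 μg/mL: adequate.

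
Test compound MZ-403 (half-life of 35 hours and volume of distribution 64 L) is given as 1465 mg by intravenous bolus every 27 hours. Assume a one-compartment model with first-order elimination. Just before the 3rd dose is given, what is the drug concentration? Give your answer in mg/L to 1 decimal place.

f = (1/2)^(τ/t½) = (1/2)^(27/35) ≈ 0.5858.
C₀ = D/Vd = 1465/64 ≈ 22.891 mg/L.
Before the 3rd dose, 2 doses have been given. Superposition: Cmin = C₀·(f + f²).
≈ 22.891 × (0.5858 + 0.3432) ≈ 22.891 × 0.9290 ≈ 21.266 mg/L.

21.3 mg/L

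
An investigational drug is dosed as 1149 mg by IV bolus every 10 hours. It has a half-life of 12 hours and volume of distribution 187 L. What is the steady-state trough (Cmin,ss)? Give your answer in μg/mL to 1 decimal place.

7.9 μg/mL

k = ln2/t½ = ln2/12 ≈ 0.057762 h⁻¹; fraction remaining f = e^(−kτ) = e^(−0.057762×10) ≈ 0.5612.
Single-dose peak C₀ = D/Vd = 1149/187 ≈ 6.144 μg/mL.
Steady-state trough Cmin,ss = C₀·f/(1−f) ≈ 6.144 × 0.5612/0.4388 ≈ 7.858 μg/mL.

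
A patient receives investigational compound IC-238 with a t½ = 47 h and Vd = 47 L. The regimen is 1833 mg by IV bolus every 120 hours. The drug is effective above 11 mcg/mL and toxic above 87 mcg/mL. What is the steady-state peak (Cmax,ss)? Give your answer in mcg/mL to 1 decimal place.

47.0 mcg/mL

k = ln2/t½ = ln2/47 ≈ 0.014748 h⁻¹; fraction remaining f = e^(−kτ) = e^(−0.014748×120) ≈ 0.1704.
At steady state, accumulation factor R = 1/(1 − e^(−kτ)) ≈ 1.2054.
Single-dose peak C₀ = D/Vd = 1833/47 ≈ 39.000 mcg/mL.
Steady-state peak Cmax,ss = C₀·R ≈ 39.000 × 1.2054 ≈ 47.011 mcg/mL.
Peak 47.0 mcg/mL vs MTC 87 mcg/mL: below toxic threshold.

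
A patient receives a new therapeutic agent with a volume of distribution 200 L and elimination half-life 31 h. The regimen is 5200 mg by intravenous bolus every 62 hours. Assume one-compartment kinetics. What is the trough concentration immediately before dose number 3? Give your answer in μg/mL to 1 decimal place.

f = (1/2)^(τ/t½) = (1/2)^(62/31) ≈ 0.2500.
C₀ = D/Vd = 5200/200 ≈ 26.000 μg/mL.
Before the 3rd dose, 2 doses have been given. Superposition: Cmin = C₀·(f + f²).
≈ 26.000 × (0.2500 + 0.0625) ≈ 26.000 × 0.3125 ≈ 8.125 μg/mL.

8.1 μg/mL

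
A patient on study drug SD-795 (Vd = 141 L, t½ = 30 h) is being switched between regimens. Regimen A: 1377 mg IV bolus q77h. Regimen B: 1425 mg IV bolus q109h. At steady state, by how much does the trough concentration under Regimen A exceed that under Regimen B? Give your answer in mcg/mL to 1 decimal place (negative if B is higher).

1.1 mcg/mL

Regimen A: f = (1/2)^(77/30) ≈ 0.1688; Cmin,ss = (1377/141)·f/(1−f) ≈ 1.983 mcg/mL.
Regimen B: f = (1/2)^(109/30) ≈ 0.0806; Cmin,ss = (1425/141)·f/(1−f) ≈ 0.886 mcg/mL.
Difference ≈ 1.983 − 0.886 ≈ 1.097 mcg/mL.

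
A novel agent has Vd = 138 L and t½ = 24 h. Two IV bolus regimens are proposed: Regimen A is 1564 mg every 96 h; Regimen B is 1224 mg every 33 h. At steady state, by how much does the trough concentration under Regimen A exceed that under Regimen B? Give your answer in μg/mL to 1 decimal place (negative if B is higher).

Regimen A: f = (1/2)^(96/24) ≈ 0.0625; Cmin,ss = (1564/138)·f/(1−f) ≈ 0.756 μg/mL.
Regimen B: f = (1/2)^(33/24) ≈ 0.3856; Cmin,ss = (1224/138)·f/(1−f) ≈ 5.567 μg/mL.
Difference ≈ 0.756 − 5.567 ≈ -4.811 μg/mL.

-4.8 μg/mL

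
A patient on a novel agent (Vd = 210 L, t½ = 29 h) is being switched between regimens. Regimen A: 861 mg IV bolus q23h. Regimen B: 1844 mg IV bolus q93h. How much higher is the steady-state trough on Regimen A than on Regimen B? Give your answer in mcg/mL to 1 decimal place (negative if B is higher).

4.5 mcg/mL

Regimen A: f = (1/2)^(23/29) ≈ 0.5771; Cmin,ss = (861/210)·f/(1−f) ≈ 5.595 mcg/mL.
Regimen B: f = (1/2)^(93/29) ≈ 0.1083; Cmin,ss = (1844/210)·f/(1−f) ≈ 1.066 mcg/mL.
Difference ≈ 5.595 − 1.066 ≈ 4.529 mcg/mL.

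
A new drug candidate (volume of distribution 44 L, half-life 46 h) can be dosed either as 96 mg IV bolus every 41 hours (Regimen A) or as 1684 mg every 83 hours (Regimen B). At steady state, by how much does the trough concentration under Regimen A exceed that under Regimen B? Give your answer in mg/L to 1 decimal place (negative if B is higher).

-12.8 mg/L

Regimen A: f = (1/2)^(41/46) ≈ 0.5391; Cmin,ss = (96/44)·f/(1−f) ≈ 2.552 mg/L.
Regimen B: f = (1/2)^(83/46) ≈ 0.2863; Cmin,ss = (1684/44)·f/(1−f) ≈ 15.353 mg/L.
Difference ≈ 2.552 − 15.353 ≈ -12.801 mg/L.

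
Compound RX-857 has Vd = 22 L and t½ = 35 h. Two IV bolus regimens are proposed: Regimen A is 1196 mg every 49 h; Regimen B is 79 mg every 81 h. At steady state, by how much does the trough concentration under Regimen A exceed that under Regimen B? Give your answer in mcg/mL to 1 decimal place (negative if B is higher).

Regimen A: f = (1/2)^(49/35) ≈ 0.3789; Cmin,ss = (1196/22)·f/(1−f) ≈ 33.164 mcg/mL.
Regimen B: f = (1/2)^(81/35) ≈ 0.2011; Cmin,ss = (79/22)·f/(1−f) ≈ 0.904 mcg/mL.
Difference ≈ 33.164 − 0.904 ≈ 32.260 mcg/mL.

32.3 mcg/mL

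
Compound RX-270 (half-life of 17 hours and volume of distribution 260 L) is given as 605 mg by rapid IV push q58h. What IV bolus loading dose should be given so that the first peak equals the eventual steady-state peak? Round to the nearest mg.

f = (1/2)^(58/17) ≈ 0.093963; accumulation ratio R = 1/(1−f) ≈ 1.10371.
Loading dose to hit Cmax,ss on first dose: D_load = D_maint·R ≈ 605 × 1.10371 ≈ 667.74 mg.

668 mg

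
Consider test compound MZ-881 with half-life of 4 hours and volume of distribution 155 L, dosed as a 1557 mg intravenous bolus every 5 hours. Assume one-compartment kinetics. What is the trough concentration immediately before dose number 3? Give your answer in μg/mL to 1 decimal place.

f = (1/2)^(τ/t½) = (1/2)^(5/4) ≈ 0.4204.
C₀ = D/Vd = 1557/155 ≈ 10.045 μg/mL.
Before the 3rd dose, 2 doses have been given. Superposition: Cmin = C₀·(f + f²).
≈ 10.045 × (0.4204 + 0.1767) ≈ 10.045 × 0.5971 ≈ 5.998 μg/mL.

6.0 μg/mL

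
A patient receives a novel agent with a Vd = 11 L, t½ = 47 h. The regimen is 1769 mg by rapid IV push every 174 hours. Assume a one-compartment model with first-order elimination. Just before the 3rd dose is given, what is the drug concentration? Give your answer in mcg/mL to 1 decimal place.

f = (1/2)^(τ/t½) = (1/2)^(174/47) ≈ 0.0768.
C₀ = D/Vd = 1769/11 ≈ 160.818 mcg/mL.
Before the 3rd dose, 2 doses have been given. Superposition: Cmin = C₀·(f + f²).
≈ 160.818 × (0.0768 + 0.0059) ≈ 160.818 × 0.0827 ≈ 13.300 mcg/mL.

13.3 mcg/mL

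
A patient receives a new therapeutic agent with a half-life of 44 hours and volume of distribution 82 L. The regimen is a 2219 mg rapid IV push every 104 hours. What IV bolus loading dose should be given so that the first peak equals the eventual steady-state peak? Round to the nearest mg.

f = (1/2)^(104/44) ≈ 0.194301; accumulation ratio R = 1/(1−f) ≈ 1.24116.
Loading dose to hit Cmax,ss on first dose: D_load = D_maint·R ≈ 2219 × 1.24116 ≈ 2754.13 mg.

2754 mg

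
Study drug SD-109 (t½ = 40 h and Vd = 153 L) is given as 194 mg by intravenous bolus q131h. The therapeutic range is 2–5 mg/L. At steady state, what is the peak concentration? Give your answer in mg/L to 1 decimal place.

Over one 131-h interval, 131/40 ≈ 3.275 half-lives elapse, leaving f ≈ 0.1033 of each dose.
Accumulation ratio R = 1/(1 − f) ≈ 1/0.8967 ≈ 1.1152.
Single-dose peak C₀ = D/Vd = 194/153 ≈ 1.268 mg/L.
Steady-state peak Cmax,ss = C₀·R ≈ 1.268 × 1.1152 ≈ 1.414 mg/L.
Peak 1.4 mg/L vs MTC 5 mg/L: below toxic threshold.

1.4 mg/L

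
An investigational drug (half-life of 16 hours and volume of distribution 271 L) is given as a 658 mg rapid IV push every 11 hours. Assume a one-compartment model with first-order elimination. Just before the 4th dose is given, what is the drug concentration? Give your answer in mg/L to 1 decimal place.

f = (1/2)^(τ/t½) = (1/2)^(11/16) ≈ 0.6209.
C₀ = D/Vd = 658/271 ≈ 2.428 mg/L.
Before the 4th dose, 3 doses have been given. Superposition: Cmin = C₀·(f + f² + … + f^3).
≈ 2.428 × (0.6209 + 0.3855 + 0.2394) ≈ 2.428 × 1.2458 ≈ 3.025 mg/L.

3.0 mg/L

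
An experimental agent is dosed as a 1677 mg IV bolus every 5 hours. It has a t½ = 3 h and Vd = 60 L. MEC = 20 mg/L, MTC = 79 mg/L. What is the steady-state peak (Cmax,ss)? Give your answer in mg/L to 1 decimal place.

k = ln2/t½ = ln2/3 ≈ 0.231049 h⁻¹; fraction remaining f = e^(−kτ) = e^(−0.231049×5) ≈ 0.3150.
At steady state, accumulation factor R = 1/(1 − e^(−kτ)) ≈ 1.4599.
Each bolus raises the concentration by D/Vd = 1677/60 ≈ 27.950 mg/L.
Steady-state peak Cmax,ss = C₀·R ≈ 27.950 × 1.4599 ≈ 40.804 mg/L.
Peak 40.8 mg/L vs MTC 79 mg/L: below toxic threshold.

40.8 mg/L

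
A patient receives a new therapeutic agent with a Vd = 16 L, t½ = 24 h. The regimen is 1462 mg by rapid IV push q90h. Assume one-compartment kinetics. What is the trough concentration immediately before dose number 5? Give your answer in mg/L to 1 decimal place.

f = (1/2)^(τ/t½) = (1/2)^(90/24) ≈ 0.0743.
C₀ = D/Vd = 1462/16 ≈ 91.375 mg/L.
Before the 5th dose, 4 doses have been given. Superposition: Cmin = C₀·(f + f² + … + f^4).
≈ 91.375 × (0.0743 + 0.0055 + 0.0004 + 0.0000) ≈ 91.375 × 0.0802 ≈ 7.328 mg/L.

7.3 mg/L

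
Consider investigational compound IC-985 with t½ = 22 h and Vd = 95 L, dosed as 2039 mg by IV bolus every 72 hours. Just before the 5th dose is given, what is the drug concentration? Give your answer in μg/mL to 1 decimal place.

2.5 μg/mL

f = (1/2)^(τ/t½) = (1/2)^(72/22) ≈ 0.1035.
C₀ = D/Vd = 2039/95 ≈ 21.463 μg/mL.
Before the 5th dose, 4 doses have been given. Superposition: Cmin = C₀·(f + f² + … + f^4).
≈ 21.463 × (0.1035 + 0.0107 + 0.0011 + 0.0001) ≈ 21.463 × 0.1154 ≈ 2.477 μg/mL.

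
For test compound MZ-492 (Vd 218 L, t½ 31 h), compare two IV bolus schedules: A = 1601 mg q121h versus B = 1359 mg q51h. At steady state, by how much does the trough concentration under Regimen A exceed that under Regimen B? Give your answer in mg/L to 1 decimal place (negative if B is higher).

-2.4 mg/L

Regimen A: f = (1/2)^(121/31) ≈ 0.0668; Cmin,ss = (1601/218)·f/(1−f) ≈ 0.526 mg/L.
Regimen B: f = (1/2)^(51/31) ≈ 0.3197; Cmin,ss = (1359/218)·f/(1−f) ≈ 2.930 mg/L.
Difference ≈ 0.526 − 2.930 ≈ -2.404 mg/L.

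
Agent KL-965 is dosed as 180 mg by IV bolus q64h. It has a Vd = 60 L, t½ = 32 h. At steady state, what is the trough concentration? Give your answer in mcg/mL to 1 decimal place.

The dosing interval is 2 half-lives, so f = 2^(−2) = 0.25.
At steady state, R = 1/(1 − 0.25) = 4/3.
Single-dose peak C₀ = D/Vd = 180/60 = 3 mcg/mL.
Steady-state peak Cmax,ss = C₀·R = 3 × 4/3 ≈ 4.000 mcg/mL.
Steady-state trough Cmin,ss = Cmax,ss·f ≈ 4.000 × 0.25 ≈ 1.000 mcg/mL.

1.0 mcg/mL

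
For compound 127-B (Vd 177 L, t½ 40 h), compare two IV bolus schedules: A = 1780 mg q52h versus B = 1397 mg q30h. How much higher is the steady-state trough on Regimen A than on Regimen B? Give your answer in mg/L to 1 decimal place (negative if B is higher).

Regimen A: f = (1/2)^(52/40) ≈ 0.4061; Cmin,ss = (1780/177)·f/(1−f) ≈ 6.876 mg/L.
Regimen B: f = (1/2)^(30/40) ≈ 0.5946; Cmin,ss = (1397/177)·f/(1−f) ≈ 11.576 mg/L.
Difference ≈ 6.876 − 11.576 ≈ -4.700 mg/L.

-4.7 mg/L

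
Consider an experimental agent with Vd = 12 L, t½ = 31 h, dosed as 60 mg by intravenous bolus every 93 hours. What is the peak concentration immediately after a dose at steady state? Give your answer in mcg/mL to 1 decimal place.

The dosing interval is 3 half-lives, so f = 2^(−3) = 0.125.
At steady state, R = 1/(1 − 0.125) = 8/7.
Single-dose peak C₀ = D/Vd = 60/12 = 5 mcg/mL.
Steady-state peak Cmax,ss = C₀·R = 5 × 8/7 ≈ 5.714 mcg/mL.

5.7 mcg/mL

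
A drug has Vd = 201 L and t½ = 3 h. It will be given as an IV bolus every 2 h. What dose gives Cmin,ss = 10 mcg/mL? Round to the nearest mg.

τ/t½ = 2/3 ≈ 0.66667, so f = (1/2)^(2/3) ≈ 0.629961.
Cmin,ss = (D/Vd)·f/(1−f), so D = Cmin,ss·Vd·(1−f)/f.
D = 10 × 201 × (1−f)/f ≈ 10 × 201 × 0.58740 ≈ 1180.67 mg.

1181 mg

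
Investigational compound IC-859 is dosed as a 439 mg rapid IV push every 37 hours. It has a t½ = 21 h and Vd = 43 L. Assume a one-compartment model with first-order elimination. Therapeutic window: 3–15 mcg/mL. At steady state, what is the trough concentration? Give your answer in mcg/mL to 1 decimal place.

4.3 mcg/mL

Over one 37-h interval, 37/21 ≈ 1.7619 half-lives elapse, leaving f ≈ 0.2949 of each dose.
Accumulation ratio R = 1/(1 − f) ≈ 1/0.7051 ≈ 1.4182.
Each bolus raises the concentration by D/Vd = 439/43 ≈ 10.209 mcg/mL.
Cmax,ss = C₀/(1 − f) ≈ 10.209/0.7051 ≈ 14.479 mcg/mL.
Steady-state trough Cmin,ss = Cmax,ss·f ≈ 14.479 × 0.2949 ≈ 4.270 mcg/mL.
Trough 4.3 mcg/mL vs MEC 3 mcg/mL: adequate.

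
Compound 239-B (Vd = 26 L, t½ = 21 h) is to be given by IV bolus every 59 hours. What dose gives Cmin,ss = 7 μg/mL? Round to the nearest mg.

τ/t½ = 59/21 ≈ 2.8095, so f = (1/2)^(59/21) ≈ 0.142643.
Cmin,ss = (D/Vd)·f/(1−f), so D = Cmin,ss·Vd·(1−f)/f.
D = 7 × 26 × (1−f)/f ≈ 7 × 26 × 6.01051 ≈ 1093.91 mg.

1094 mg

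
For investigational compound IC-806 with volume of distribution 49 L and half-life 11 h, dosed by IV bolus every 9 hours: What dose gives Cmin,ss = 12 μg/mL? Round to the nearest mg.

449 mg

τ/t½ = 9/11 ≈ 0.81818, so f = (1/2)^(9/11) ≈ 0.567156.
Cmin,ss = (D/Vd)·f/(1−f), so D = Cmin,ss·Vd·(1−f)/f.
D = 12 × 49 × (1−f)/f ≈ 12 × 49 × 0.76318 ≈ 448.75 mg.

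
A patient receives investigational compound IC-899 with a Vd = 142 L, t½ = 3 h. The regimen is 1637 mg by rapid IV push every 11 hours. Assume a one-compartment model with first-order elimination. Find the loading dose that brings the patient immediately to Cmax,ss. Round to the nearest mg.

1777 mg

f = (1/2)^(11/3) ≈ 0.078745; accumulation ratio R = 1/(1−f) ≈ 1.08548.
Loading dose to hit Cmax,ss on first dose: D_load = D_maint·R ≈ 1637 × 1.08548 ≈ 1776.93 mg.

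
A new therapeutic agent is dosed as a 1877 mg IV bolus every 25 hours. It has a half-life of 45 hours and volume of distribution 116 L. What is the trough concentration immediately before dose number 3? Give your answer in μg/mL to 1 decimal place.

18.5 μg/mL

f = (1/2)^(τ/t½) = (1/2)^(25/45) ≈ 0.6804.
C₀ = D/Vd = 1877/116 ≈ 16.181 μg/mL.
Before the 3rd dose, 2 doses have been given. Superposition: Cmin = C₀·(f + f²).
≈ 16.181 × (0.6804 + 0.4629) ≈ 16.181 × 1.1433 ≈ 18.500 μg/mL.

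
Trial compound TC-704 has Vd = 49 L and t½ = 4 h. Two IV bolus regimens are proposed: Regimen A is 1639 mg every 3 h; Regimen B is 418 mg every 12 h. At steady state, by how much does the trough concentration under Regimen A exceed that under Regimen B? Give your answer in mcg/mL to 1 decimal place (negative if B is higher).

47.8 mcg/mL

Regimen A: f = (1/2)^(3/4) ≈ 0.5946; Cmin,ss = (1639/49)·f/(1−f) ≈ 49.060 mcg/mL.
Regimen B: f = (1/2)^(12/4) ≈ 0.1250; Cmin,ss = (418/49)·f/(1−f) ≈ 1.219 mcg/mL.
Difference ≈ 49.060 − 1.219 ≈ 47.841 mcg/mL.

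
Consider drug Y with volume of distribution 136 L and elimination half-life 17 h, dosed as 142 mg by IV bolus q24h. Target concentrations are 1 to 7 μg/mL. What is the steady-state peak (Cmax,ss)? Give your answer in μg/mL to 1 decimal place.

1.7 μg/mL

k = ln2/t½ = ln2/17 ≈ 0.040773 h⁻¹; fraction remaining f = e^(−kτ) = e^(−0.040773×24) ≈ 0.3759.
At steady state, accumulation factor R = 1/(1 − e^(−kτ)) ≈ 1.6023.
Each bolus raises the concentration by D/Vd = 142/136 ≈ 1.044 μg/mL.
Steady-state peak Cmax,ss = C₀·R ≈ 1.044 × 1.6023 ≈ 1.673 μg/mL.
Peak 1.7 μg/mL vs MTC 7 μg/mL: below toxic threshold.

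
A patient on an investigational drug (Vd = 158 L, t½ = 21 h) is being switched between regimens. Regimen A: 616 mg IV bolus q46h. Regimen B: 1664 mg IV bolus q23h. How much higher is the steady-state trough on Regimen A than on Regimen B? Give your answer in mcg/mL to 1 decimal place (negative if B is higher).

-8.2 mcg/mL

Regimen A: f = (1/2)^(46/21) ≈ 0.2191; Cmin,ss = (616/158)·f/(1−f) ≈ 1.094 mcg/mL.
Regimen B: f = (1/2)^(23/21) ≈ 0.4681; Cmin,ss = (1664/158)·f/(1−f) ≈ 9.268 mcg/mL.
Difference ≈ 1.094 − 9.268 ≈ -8.174 mcg/mL.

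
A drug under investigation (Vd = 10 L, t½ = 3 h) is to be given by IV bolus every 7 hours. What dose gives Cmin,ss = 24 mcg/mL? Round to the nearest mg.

970 mg

τ/t½ = 7/3 ≈ 2.3333, so f = (1/2)^(7/3) ≈ 0.198425.
Cmin,ss = (D/Vd)·f/(1−f), so D = Cmin,ss·Vd·(1−f)/f.
D = 24 × 10 × (1−f)/f ≈ 24 × 10 × 4.03969 ≈ 969.53 mg.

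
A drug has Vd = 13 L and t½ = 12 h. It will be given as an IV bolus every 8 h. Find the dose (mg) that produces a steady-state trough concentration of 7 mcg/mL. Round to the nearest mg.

53 mg

τ/t½ = 8/12 ≈ 0.66667, so f = (1/2)^(8/12) ≈ 0.629961.
Cmin,ss = (D/Vd)·f/(1−f), so D = Cmin,ss·Vd·(1−f)/f.
D = 7 × 13 × (1−f)/f ≈ 7 × 13 × 0.58740 ≈ 53.45 mg.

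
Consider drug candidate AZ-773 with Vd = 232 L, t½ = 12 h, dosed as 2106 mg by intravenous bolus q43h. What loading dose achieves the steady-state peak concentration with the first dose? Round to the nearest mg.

f = (1/2)^(43/12) ≈ 0.083427; accumulation ratio R = 1/(1−f) ≈ 1.09102.
Loading dose to hit Cmax,ss on first dose: D_load = D_maint·R ≈ 2106 × 1.09102 ≈ 2297.69 mg.

2298 mg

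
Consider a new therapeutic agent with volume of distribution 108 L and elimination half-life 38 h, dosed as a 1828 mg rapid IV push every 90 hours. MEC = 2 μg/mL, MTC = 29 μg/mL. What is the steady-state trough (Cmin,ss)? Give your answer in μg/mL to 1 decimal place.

4.1 μg/mL

k = ln2/t½ = ln2/38 ≈ 0.018241 h⁻¹; fraction remaining f = e^(−kτ) = e^(−0.018241×90) ≈ 0.1937.
Single-dose peak C₀ = D/Vd = 1828/108 ≈ 16.926 μg/mL.
Steady-state trough Cmin,ss = C₀·f/(1−f) ≈ 16.926 × 0.1937/0.8063 ≈ 4.066 μg/mL.
Trough 4.1 μg/mL vs MEC 2 μg/mL: adequate.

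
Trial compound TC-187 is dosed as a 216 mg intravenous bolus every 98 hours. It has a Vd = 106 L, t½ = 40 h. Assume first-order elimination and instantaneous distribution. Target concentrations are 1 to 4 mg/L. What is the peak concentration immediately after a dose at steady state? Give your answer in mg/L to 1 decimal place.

Over one 98-h interval, 98/40 ≈ 2.45 half-lives elapse, leaving f ≈ 0.1830 of each dose.
At steady state, accumulation factor R = 1/(1 − e^(−kτ)) ≈ 1.2240.
Single-dose peak C₀ = D/Vd = 216/106 ≈ 2.038 mg/L.
Steady-state peak Cmax,ss = C₀·R ≈ 2.038 × 1.2240 ≈ 2.495 mg/L.
Peak 2.5 mg/L vs MTC 4 mg/L: below toxic threshold.

2.5 mg/L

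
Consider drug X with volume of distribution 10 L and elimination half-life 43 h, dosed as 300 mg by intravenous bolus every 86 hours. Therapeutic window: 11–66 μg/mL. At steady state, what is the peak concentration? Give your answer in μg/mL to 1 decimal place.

40.0 μg/mL

The dosing interval is 2 half-lives, so f = 2^(−2) = 0.25.
Accumulation ratio R = 1/(1 − f) = 1/0.75 = 4/3.
Single-dose peak C₀ = D/Vd = 300/10 = 30 μg/mL.
Steady-state peak Cmax,ss = C₀·R = 30 × 4/3 ≈ 40.000 μg/mL.
Peak 40.0 μg/mL vs MTC 66 μg/mL: below toxic threshold.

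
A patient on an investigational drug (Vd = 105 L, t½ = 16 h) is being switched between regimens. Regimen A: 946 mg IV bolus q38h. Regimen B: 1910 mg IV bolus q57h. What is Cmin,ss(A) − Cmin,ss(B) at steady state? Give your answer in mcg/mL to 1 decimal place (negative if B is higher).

Regimen A: f = (1/2)^(38/16) ≈ 0.1928; Cmin,ss = (946/105)·f/(1−f) ≈ 2.152 mcg/mL.
Regimen B: f = (1/2)^(57/16) ≈ 0.0846; Cmin,ss = (1910/105)·f/(1−f) ≈ 1.681 mcg/mL.
Difference ≈ 2.152 − 1.681 ≈ 0.471 mcg/mL.

0.5 mcg/mL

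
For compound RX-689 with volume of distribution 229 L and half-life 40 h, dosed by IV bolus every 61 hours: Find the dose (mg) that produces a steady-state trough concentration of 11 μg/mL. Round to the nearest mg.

4730 mg

τ/t½ = 61/40 ≈ 1.525, so f = (1/2)^(61/40) ≈ 0.347480.
Cmin,ss = (D/Vd)·f/(1−f), so D = Cmin,ss·Vd·(1−f)/f.
D = 11 × 229 × (1−f)/f ≈ 11 × 229 × 1.87786 ≈ 4730.33 mg.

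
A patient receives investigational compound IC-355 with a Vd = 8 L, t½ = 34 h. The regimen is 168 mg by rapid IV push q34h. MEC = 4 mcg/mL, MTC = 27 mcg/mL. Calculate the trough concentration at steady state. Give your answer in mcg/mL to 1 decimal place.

21.0 mcg/mL

The dosing interval is 1 half-life, so f = 2^(−1) = 0.5.
At steady state, R = 1/(1 − 0.5) = 2/1.
Single-dose peak C₀ = D/Vd = 168/8 = 21 mcg/mL.
Steady-state peak Cmax,ss = C₀·R = 21 × 2/1 ≈ 42.000 mcg/mL.
Steady-state trough Cmin,ss = Cmax,ss·f ≈ 42.000 × 0.5 ≈ 21.000 mcg/mL.
Trough 21.0 mcg/mL vs MEC 4 mcg/mL: adequate.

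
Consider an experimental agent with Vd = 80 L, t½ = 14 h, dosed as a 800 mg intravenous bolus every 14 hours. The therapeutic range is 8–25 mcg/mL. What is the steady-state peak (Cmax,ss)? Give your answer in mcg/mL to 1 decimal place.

The dosing interval is 1 half-life, so f = 2^(−1) = 0.5.
At steady state, R = 1/(1 − 0.5) = 2/1.
Single-dose peak C₀ = D/Vd = 800/80 = 10 mcg/mL.
Steady-state peak Cmax,ss = C₀·R = 10 × 2/1 ≈ 20.000 mcg/mL.
Peak 20.0 mcg/mL vs MTC 25 mcg/mL: below toxic threshold.

20.0 mcg/mL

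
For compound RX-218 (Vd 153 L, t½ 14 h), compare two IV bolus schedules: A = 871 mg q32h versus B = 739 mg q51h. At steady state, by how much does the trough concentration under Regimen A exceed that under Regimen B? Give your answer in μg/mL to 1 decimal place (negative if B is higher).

Regimen A: f = (1/2)^(32/14) ≈ 0.2051; Cmin,ss = (871/153)·f/(1−f) ≈ 1.469 μg/mL.
Regimen B: f = (1/2)^(51/14) ≈ 0.0801; Cmin,ss = (739/153)·f/(1−f) ≈ 0.421 μg/mL.
Difference ≈ 1.469 − 0.421 ≈ 1.048 μg/mL.

1.0 μg/mL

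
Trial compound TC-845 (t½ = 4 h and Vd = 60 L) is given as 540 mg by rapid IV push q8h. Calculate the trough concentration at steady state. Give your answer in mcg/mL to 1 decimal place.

3.0 mcg/mL

τ = 8 h = 2 half-lives, so f = (1/2)^2 = 0.25.
At steady state, R = 1/(1 − 0.25) = 4/3.
Single-dose peak C₀ = D/Vd = 540/60 = 9 mcg/mL.
Steady-state peak Cmax,ss = C₀·R = 9 × 4/3 ≈ 12.000 mcg/mL.
Steady-state trough Cmin,ss = Cmax,ss·f ≈ 12.000 × 0.25 ≈ 3.000 mcg/mL.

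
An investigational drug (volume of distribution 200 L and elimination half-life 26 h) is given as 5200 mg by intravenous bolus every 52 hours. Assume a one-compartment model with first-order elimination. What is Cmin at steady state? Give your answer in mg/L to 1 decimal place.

τ = 52 h = 2 half-lives, so f = (1/2)^2 = 0.25.
Accumulation ratio R = 1/(1 − f) = 1/0.75 = 4/3.
Single-dose peak C₀ = D/Vd = 5200/200 = 26 mg/L.
Steady-state peak Cmax,ss = C₀·R = 26 × 4/3 ≈ 34.667 mg/L.
Steady-state trough Cmin,ss = Cmax,ss·f ≈ 34.667 × 0.25 ≈ 8.667 mg/L.

8.7 mg/L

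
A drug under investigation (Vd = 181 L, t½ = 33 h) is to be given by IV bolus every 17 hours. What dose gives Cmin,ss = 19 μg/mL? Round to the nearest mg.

1476 mg

τ/t½ = 17/33 ≈ 0.51515, so f = (1/2)^(17/33) ≈ 0.699719.
Cmin,ss = (D/Vd)·f/(1−f), so D = Cmin,ss·Vd·(1−f)/f.
D = 19 × 181 × (1−f)/f ≈ 19 × 181 × 0.42915 ≈ 1475.85 mg.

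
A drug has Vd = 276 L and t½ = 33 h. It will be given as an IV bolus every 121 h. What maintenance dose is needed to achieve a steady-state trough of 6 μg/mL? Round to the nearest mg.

τ/t½ = 121/33 ≈ 3.6667, so f = (1/2)^(121/33) ≈ 0.078745.
Cmin,ss = (D/Vd)·f/(1−f), so D = Cmin,ss·Vd·(1−f)/f.
D = 6 × 276 × (1−f)/f ≈ 6 × 276 × 11.69922 ≈ 19373.91 mg.

19374 mg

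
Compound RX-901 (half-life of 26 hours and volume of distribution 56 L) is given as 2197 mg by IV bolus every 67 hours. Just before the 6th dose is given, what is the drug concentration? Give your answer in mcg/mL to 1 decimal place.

7.9 mcg/mL

f = (1/2)^(τ/t½) = (1/2)^(67/26) ≈ 0.1676.
C₀ = D/Vd = 2197/56 ≈ 39.232 mcg/mL.
Before the 6th dose, 5 doses have been given. Superposition: Cmin = C₀·(f + f² + … + f^5).
≈ 39.232 × (0.1676 + 0.0281 + 0.0047 + 0.0008 + 0.0001) ≈ 39.232 × 0.2013 ≈ 7.897 mcg/mL.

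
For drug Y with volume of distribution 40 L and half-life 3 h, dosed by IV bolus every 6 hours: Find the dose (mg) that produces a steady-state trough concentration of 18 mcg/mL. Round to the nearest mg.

2160 mg

τ/t½ = 6/3 ≈ 2, so f = (1/2)^(6/3) ≈ 0.250000.
Cmin,ss = (D/Vd)·f/(1−f), so D = Cmin,ss·Vd·(1−f)/f.
D = 18 × 40 × (1−f)/f ≈ 18 × 40 × 3.00000 ≈ 2160.00 mg.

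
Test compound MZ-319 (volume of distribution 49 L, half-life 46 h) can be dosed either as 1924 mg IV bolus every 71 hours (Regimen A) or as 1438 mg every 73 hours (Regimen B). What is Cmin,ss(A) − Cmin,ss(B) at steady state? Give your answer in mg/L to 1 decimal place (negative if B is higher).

5.9 mg/L

Regimen A: f = (1/2)^(71/46) ≈ 0.3431; Cmin,ss = (1924/49)·f/(1−f) ≈ 20.508 mg/L.
Regimen B: f = (1/2)^(73/46) ≈ 0.3329; Cmin,ss = (1438/49)·f/(1−f) ≈ 14.645 mg/L.
Difference ≈ 20.508 − 14.645 ≈ 5.863 mg/L.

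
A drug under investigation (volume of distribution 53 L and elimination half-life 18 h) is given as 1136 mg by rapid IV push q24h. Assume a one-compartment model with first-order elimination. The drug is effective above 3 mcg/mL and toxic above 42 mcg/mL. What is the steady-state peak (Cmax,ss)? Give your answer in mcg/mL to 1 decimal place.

k = ln2/t½ = ln2/18 ≈ 0.038508 h⁻¹; fraction remaining f = e^(−kτ) = e^(−0.038508×24) ≈ 0.3969.
At steady state, accumulation factor R = 1/(1 − e^(−kτ)) ≈ 1.6581.
Each bolus raises the concentration by D/Vd = 1136/53 ≈ 21.434 mcg/mL.
Steady-state peak Cmax,ss = C₀·R ≈ 21.434 × 1.6581 ≈ 35.540 mcg/mL.
Peak 35.5 mcg/mL vs MTC 42 mcg/mL: below toxic threshold.

35.5 mcg/mL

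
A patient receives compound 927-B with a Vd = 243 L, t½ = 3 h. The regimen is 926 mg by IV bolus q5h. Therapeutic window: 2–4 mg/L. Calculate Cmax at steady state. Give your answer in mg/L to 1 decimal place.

Over one 5-h interval, 5/3 ≈ 1.6667 half-lives elapse, leaving f ≈ 0.3150 of each dose.
At steady state, accumulation factor R = 1/(1 − e^(−kτ)) ≈ 1.4599.
Single-dose peak C₀ = D/Vd = 926/243 ≈ 3.811 mg/L.
Steady-state peak Cmax,ss = C₀·R ≈ 3.811 × 1.4599 ≈ 5.564 mg/L.
Peak 5.6 mg/L vs MTC 4 mg/L: exceeds toxic threshold.

5.6 mg/L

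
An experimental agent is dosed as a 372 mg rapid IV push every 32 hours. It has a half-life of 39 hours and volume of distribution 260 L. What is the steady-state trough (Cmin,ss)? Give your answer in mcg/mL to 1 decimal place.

1.9 mcg/mL

k = ln2/t½ = ln2/39 ≈ 0.017773 h⁻¹; fraction remaining f = e^(−kτ) = e^(−0.017773×32) ≈ 0.5662.
At steady state, accumulation factor R = 1/(1 − e^(−kτ)) ≈ 2.3052.
Each bolus raises the concentration by D/Vd = 372/260 ≈ 1.431 mcg/mL.
Steady-state peak Cmax,ss = C₀·R ≈ 1.431 × 2.3052 ≈ 3.299 mcg/mL.
One interval later, Cmin,ss = Cmax,ss·e^(−kτ) ≈ 3.299 × 0.5662 ≈ 1.868 mcg/mL.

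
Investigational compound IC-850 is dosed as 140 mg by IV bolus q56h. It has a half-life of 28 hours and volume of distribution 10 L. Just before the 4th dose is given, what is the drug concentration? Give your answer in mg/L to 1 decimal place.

f = (1/2)^(τ/t½) = (1/2)^(56/28) ≈ 0.2500.
C₀ = D/Vd = 140/10 ≈ 14.000 mg/L.
Before the 4th dose, 3 doses have been given. Superposition: Cmin = C₀·(f + f² + … + f^3).
≈ 14.000 × (0.2500 + 0.0625 + 0.0156) ≈ 14.000 × 0.3281 ≈ 4.593 mg/L.

4.6 mg/L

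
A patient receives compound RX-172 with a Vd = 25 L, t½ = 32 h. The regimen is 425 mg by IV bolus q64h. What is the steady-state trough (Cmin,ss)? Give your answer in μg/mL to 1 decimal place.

The dosing interval is 2 half-lives, so f = 2^(−2) = 0.25.
Accumulation ratio R = 1/(1 − f) = 1/0.75 = 4/3.
Single-dose peak C₀ = D/Vd = 425/25 = 17 μg/mL.
Steady-state peak Cmax,ss = C₀·R = 17 × 4/3 ≈ 22.667 μg/mL.
Steady-state trough Cmin,ss = Cmax,ss·f ≈ 22.667 × 0.25 ≈ 5.667 μg/mL.

5.7 μg/mL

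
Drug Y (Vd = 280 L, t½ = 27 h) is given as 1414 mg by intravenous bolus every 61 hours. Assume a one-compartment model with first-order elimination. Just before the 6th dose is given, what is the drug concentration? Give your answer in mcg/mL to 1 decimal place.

1.3 mcg/mL

f = (1/2)^(τ/t½) = (1/2)^(61/27) ≈ 0.2089.
C₀ = D/Vd = 1414/280 ≈ 5.050 mcg/mL.
Before the 6th dose, 5 doses have been given. Superposition: Cmin = C₀·(f + f² + … + f^5).
≈ 5.050 × (0.2089 + 0.0436 + 0.0091 + 0.0019 + 0.0004) ≈ 5.050 × 0.2639 ≈ 1.333 mcg/mL.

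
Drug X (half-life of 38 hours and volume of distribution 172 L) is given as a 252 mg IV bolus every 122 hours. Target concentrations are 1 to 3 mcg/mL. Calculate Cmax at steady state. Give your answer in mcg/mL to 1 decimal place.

k = ln2/t½ = ln2/38 ≈ 0.018241 h⁻¹; fraction remaining f = e^(−kτ) = e^(−0.018241×122) ≈ 0.1080.
Accumulation ratio R = 1/(1 − f) ≈ 1/0.8920 ≈ 1.1211.
Single-dose peak C₀ = D/Vd = 252/172 ≈ 1.465 mcg/mL.
Cmax,ss = C₀/(1 − f) ≈ 1.465/0.8920 ≈ 1.642 mcg/mL.
Peak 1.6 mcg/mL vs MTC 3 mcg/mL: below toxic threshold.

1.6 mcg/mL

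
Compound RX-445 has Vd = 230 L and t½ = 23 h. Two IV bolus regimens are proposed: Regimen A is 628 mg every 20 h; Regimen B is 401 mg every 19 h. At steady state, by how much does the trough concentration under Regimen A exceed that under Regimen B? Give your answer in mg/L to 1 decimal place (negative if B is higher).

1.0 mg/L

Regimen A: f = (1/2)^(20/23) ≈ 0.5473; Cmin,ss = (628/230)·f/(1−f) ≈ 3.301 mg/L.
Regimen B: f = (1/2)^(19/23) ≈ 0.5641; Cmin,ss = (401/230)·f/(1−f) ≈ 2.256 mg/L.
Difference ≈ 3.301 − 2.256 ≈ 1.045 mg/L.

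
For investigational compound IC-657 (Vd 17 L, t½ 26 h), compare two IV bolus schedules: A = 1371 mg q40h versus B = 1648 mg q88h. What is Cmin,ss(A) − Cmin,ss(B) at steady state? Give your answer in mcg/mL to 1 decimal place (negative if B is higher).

Regimen A: f = (1/2)^(40/26) ≈ 0.3443; Cmin,ss = (1371/17)·f/(1−f) ≈ 42.347 mcg/mL.
Regimen B: f = (1/2)^(88/26) ≈ 0.0957; Cmin,ss = (1648/17)·f/(1−f) ≈ 10.259 mcg/mL.
Difference ≈ 42.347 − 10.259 ≈ 32.088 mcg/mL.

32.1 mcg/mL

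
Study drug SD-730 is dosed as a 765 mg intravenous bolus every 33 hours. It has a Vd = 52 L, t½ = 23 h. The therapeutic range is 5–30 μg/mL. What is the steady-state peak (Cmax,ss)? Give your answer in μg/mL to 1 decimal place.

τ/t½ = 33/23 ≈ 1.4348, so fraction remaining f = (1/2)^(33/23) ≈ 0.3699.
Accumulation ratio R = 1/(1 − f) ≈ 1/0.6301 ≈ 1.5870.
Single-dose peak C₀ = D/Vd = 765/52 ≈ 14.712 μg/mL.
Steady-state peak Cmax,ss = C₀·R ≈ 14.712 × 1.5870 ≈ 23.348 μg/mL.
Peak 23.3 μg/mL vs MTC 30 μg/mL: below toxic threshold.

23.3 μg/mL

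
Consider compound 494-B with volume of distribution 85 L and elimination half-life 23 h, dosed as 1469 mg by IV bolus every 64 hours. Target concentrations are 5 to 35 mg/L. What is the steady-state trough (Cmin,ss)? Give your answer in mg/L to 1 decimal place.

2.9 mg/L

Over one 64-h interval, 64/23 ≈ 2.7826 half-lives elapse, leaving f ≈ 0.1453 of each dose.
Single-dose peak C₀ = D/Vd = 1469/85 ≈ 17.282 mg/L.
Steady-state trough Cmin,ss = C₀·f/(1−f) ≈ 17.282 × 0.1453/0.8547 ≈ 2.938 mg/L.
Trough 2.9 mg/L vs MEC 5 mg/L: subtherapeutic.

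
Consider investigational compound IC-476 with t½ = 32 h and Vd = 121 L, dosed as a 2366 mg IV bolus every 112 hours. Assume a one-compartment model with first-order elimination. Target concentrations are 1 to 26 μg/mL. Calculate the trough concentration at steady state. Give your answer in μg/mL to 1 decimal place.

1.9 μg/mL

τ/t½ = 112/32 ≈ 3.5, so fraction remaining f = (1/2)^(112/32) ≈ 0.0884.
Accumulation ratio R = 1/(1 − f) ≈ 1/0.9116 ≈ 1.0970.
Each bolus raises the concentration by D/Vd = 2366/121 ≈ 19.554 μg/mL.
Cmax,ss = C₀/(1 − f) ≈ 19.554/0.9116 ≈ 21.450 μg/mL.
One interval later, Cmin,ss = Cmax,ss·e^(−kτ) ≈ 21.450 × 0.0884 ≈ 1.896 μg/mL.
Trough 1.9 μg/mL vs MEC 1 μg/mL: adequate.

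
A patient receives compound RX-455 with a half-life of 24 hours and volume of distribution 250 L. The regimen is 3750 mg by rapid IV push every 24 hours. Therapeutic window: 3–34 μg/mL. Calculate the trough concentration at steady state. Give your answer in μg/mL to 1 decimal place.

15.0 μg/mL

τ = 24 h = 1 half-life, so f = (1/2)^1 = 0.5.
At steady state, R = 1/(1 − 0.5) = 2/1.
Single-dose peak C₀ = D/Vd = 3750/250 = 15 μg/mL.
Steady-state peak Cmax,ss = C₀·R = 15 × 2/1 ≈ 30.000 μg/mL.
Steady-state trough Cmin,ss = Cmax,ss·f ≈ 30.000 × 0.5 ≈ 15.000 μg/mL.
Trough 15.0 μg/mL vs MEC 3 μg/mL: adequate.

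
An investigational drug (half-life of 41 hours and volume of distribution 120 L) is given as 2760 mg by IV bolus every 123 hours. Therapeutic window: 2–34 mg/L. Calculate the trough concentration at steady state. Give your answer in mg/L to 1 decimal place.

3.3 mg/L

The dosing interval is 3 half-lives, so f = 2^(−3) = 0.125.
Accumulation ratio R = 1/(1 − f) = 1/0.875 = 8/7.
Single-dose peak C₀ = D/Vd = 2760/120 = 23 mg/L.
Steady-state peak Cmax,ss = C₀·R = 23 × 8/7 ≈ 26.286 mg/L.
Steady-state trough Cmin,ss = Cmax,ss·f ≈ 26.286 × 0.125 ≈ 3.286 mg/L.
Trough 3.3 mg/L vs MEC 2 mg/L: adequate.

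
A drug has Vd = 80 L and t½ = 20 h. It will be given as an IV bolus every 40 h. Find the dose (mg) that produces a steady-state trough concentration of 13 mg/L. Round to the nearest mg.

3120 mg

τ/t½ = 40/20 ≈ 2, so f = (1/2)^(40/20) ≈ 0.250000.
Cmin,ss = (D/Vd)·f/(1−f), so D = Cmin,ss·Vd·(1−f)/f.
D = 13 × 80 × (1−f)/f ≈ 13 × 80 × 3.00000 ≈ 3120.00 mg.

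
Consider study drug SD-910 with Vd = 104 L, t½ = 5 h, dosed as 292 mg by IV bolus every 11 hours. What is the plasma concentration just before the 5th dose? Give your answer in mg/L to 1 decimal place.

0.8 mg/L

f = (1/2)^(τ/t½) = (1/2)^(11/5) ≈ 0.2176.
C₀ = D/Vd = 292/104 ≈ 2.808 mg/L.
Before the 5th dose, 4 doses have been given. Superposition: Cmin = C₀·(f + f² + … + f^4).
≈ 2.808 × (0.2176 + 0.0473 + 0.0103 + 0.0022) ≈ 2.808 × 0.2774 ≈ 0.779 mg/L.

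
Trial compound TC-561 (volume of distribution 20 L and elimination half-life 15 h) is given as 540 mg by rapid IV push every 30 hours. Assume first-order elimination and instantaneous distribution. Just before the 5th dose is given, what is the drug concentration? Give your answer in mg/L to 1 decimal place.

f = (1/2)^(τ/t½) = (1/2)^(30/15) ≈ 0.2500.
C₀ = D/Vd = 540/20 ≈ 27.000 mg/L.
Before the 5th dose, 4 doses have been given. Superposition: Cmin = C₀·(f + f² + … + f^4).
≈ 27.000 × (0.2500 + 0.0625 + 0.0156 + 0.0039) ≈ 27.000 × 0.3320 ≈ 8.964 mg/L.

9.0 mg/L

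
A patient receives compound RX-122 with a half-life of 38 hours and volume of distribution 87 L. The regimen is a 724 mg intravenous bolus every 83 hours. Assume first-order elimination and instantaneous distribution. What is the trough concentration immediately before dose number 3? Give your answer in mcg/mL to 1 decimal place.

2.2 mcg/mL

f = (1/2)^(τ/t½) = (1/2)^(83/38) ≈ 0.2200.
C₀ = D/Vd = 724/87 ≈ 8.322 mcg/mL.
Before the 3rd dose, 2 doses have been given. Superposition: Cmin = C₀·(f + f²).
≈ 8.322 × (0.2200 + 0.0484) ≈ 8.322 × 0.2684 ≈ 2.234 mcg/mL.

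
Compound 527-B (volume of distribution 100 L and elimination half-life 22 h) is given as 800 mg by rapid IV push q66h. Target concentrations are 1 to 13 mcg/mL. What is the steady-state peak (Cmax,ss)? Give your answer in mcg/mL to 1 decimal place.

9.1 mcg/mL

The dosing interval is 3 half-lives, so f = 2^(−3) = 0.125.
Accumulation ratio R = 1/(1 − f) = 1/0.875 = 8/7.
Single-dose peak C₀ = D/Vd = 800/100 = 8 mcg/mL.
Steady-state peak Cmax,ss = C₀·R = 8 × 8/7 ≈ 9.143 mcg/mL.
Peak 9.1 mcg/mL vs MTC 13 mcg/mL: below toxic threshold.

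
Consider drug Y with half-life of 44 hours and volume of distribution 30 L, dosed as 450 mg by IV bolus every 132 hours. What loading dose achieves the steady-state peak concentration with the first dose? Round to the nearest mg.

514 mg

f = (1/2)^(132/44) ≈ 0.125000; accumulation ratio R = 1/(1−f) ≈ 1.14286.
Loading dose to hit Cmax,ss on first dose: D_load = D_maint·R ≈ 450 × 1.14286 ≈ 514.29 mg.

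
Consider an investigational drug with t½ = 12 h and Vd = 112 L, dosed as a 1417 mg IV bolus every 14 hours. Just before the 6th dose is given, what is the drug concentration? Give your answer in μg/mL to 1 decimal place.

f = (1/2)^(τ/t½) = (1/2)^(14/12) ≈ 0.4454.
C₀ = D/Vd = 1417/112 ≈ 12.652 μg/mL.
Before the 6th dose, 5 doses have been given. Superposition: Cmin = C₀·(f + f² + … + f^5).
≈ 12.652 × (0.4454 + 0.1984 + 0.0884 + 0.0394 + 0.0175) ≈ 12.652 × 0.7891 ≈ 9.984 μg/mL.

10.0 μg/mL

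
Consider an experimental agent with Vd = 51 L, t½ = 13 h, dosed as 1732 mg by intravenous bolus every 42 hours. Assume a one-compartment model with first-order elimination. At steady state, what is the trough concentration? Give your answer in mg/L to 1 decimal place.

4.0 mg/L

k = ln2/t½ = ln2/13 ≈ 0.053319 h⁻¹; fraction remaining f = e^(−kτ) = e^(−0.053319×42) ≈ 0.1065.
Accumulation ratio R = 1/(1 − f) ≈ 1/0.8935 ≈ 1.1192.
Each bolus raises the concentration by D/Vd = 1732/51 ≈ 33.961 mg/L.
Cmax,ss = C₀/(1 − f) ≈ 33.961/0.8935 ≈ 38.009 mg/L.
One interval later, Cmin,ss = Cmax,ss·e^(−kτ) ≈ 38.009 × 0.1065 ≈ 4.048 mg/L.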